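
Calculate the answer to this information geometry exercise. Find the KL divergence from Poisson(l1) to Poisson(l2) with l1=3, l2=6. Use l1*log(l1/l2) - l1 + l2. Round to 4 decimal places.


KL divergence for Poisson:
KL = l1*log(l1/l2) - l1 + l2.
l1 = 3, l2 = 6.
log(3/6) = -0.693147.
l1*log(l1/l2) = 3 * -0.693147 = -2.079442.
KL = -2.079442 - 3 + 6 = 0.9206

0.9206


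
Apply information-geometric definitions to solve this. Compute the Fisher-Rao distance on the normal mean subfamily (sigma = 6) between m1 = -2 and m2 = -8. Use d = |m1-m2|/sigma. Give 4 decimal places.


On the fixed-variance normal subfamily, geodesic distance = |m1-m2|/sigma.
|-2 - -8| = 6.
sigma = 6.
d = 6/6 = 1.0000

1.0000


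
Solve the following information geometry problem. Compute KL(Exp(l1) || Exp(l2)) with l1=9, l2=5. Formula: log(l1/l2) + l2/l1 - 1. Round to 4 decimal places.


KL divergence for exponential family:
KL = log(l1/l2) + l2/l1 - 1.
log(9/5) = 0.587787.
5/9 = 0.555556.
KL = 0.587787 + 0.555556 - 1 = 0.1433

0.1433


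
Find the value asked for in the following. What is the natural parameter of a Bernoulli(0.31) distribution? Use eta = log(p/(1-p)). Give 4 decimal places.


Natural parameter for Bernoulli: eta = log(p/(1-p)).
p = 0.31, 1-p = 0.69.
p/(1-p) = 0.449275.
eta = log(0.449275) = -0.8001

-0.8001


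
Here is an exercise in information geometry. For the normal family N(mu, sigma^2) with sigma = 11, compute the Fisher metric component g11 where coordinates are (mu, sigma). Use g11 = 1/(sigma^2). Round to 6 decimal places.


For the 2-parameter normal family, the Fisher metric has:
  g11 = 1/sigma^2, g22 = 2/sigma^2.
sigma = 11, sigma^2 = 121.
g11 = 0.008264

0.008264


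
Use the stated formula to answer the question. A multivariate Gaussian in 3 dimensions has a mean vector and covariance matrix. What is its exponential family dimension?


Exponential family dimension calculation:
For 3-dim MVN: mean has 3 params, covariance has 3*4/2 = 6 unique entries.
Total dim = 3 + 6 = 9.

9


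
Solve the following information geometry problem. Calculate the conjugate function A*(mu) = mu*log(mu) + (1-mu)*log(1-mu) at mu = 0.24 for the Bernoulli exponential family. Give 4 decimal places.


Legendre transform for Bernoulli:
A*(mu) = mu*log(mu) + (1-mu)*log(1-mu).
mu = 0.24, 1-mu = 0.76.
mu*log(mu) = 0.24*log(0.24) = -0.342508.
(1-mu)*log(1-mu) = 0.76*log(0.76) = -0.208572.
A* = -0.342508 + -0.208572 = -0.5511

-0.5511


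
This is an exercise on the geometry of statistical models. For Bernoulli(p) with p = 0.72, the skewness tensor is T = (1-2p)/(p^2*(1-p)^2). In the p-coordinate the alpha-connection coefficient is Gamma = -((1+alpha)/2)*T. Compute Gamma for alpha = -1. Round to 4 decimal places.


Skewness (Amari-Chentsov) tensor: T = (1-2p)/(p^2*(1-p)^2).
p = 0.72, 1-2p = -0.44, p^2 = 0.5184, (1-p)^2 = 0.0784.
T = -0.44/(0.5184 * 0.0784) = -10.82609.
In the p-coordinate, Gamma^(alpha) = Gamma^(0) - (alpha/2)*T with Gamma^(0) = (1/2)*g'(p) = -T/2,
so Gamma^(alpha) = -((1+alpha)/2)*T.
alpha = -1, -(1+alpha)/2 = 0.0.
Gamma = 0.0 * -10.82609 = 0.0000

0.0000


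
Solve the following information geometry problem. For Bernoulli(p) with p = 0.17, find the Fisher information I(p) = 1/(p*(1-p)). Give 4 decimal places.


For Bernoulli(p), Fisher information is I(p) = 1/(p*(1-p)).
p = 0.17, 1-p = 0.83.
p*(1-p) = 0.1411.
I(p) = 1/0.1411 = 7.0872

7.0872


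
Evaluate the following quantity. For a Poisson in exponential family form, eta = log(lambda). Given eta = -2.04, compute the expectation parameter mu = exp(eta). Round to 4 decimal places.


Expectation parameter for Poisson exponential family:
mu = exp(eta).
eta = -2.04.
mu = exp(-2.04) = 0.1300

0.1300


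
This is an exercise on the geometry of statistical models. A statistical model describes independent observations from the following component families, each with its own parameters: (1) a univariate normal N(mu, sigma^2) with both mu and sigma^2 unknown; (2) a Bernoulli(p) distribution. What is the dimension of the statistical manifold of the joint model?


The dimension of a statistical manifold equals the number of free
(independent) real parameters of the model. For a product of independent
blocks the parameter counts add.
- normal (mu, sigma^2): 2.
- Bernoulli (p): 1.
Total = 2 + 1 = 3.
Dimension = 3

3


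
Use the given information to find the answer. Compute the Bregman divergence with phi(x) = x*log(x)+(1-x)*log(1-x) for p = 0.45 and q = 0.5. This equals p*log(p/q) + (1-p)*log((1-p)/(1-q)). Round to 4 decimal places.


Bregman divergence with negative entropy generator:
D = p*log(p/q) + (1-p)*log((1-p)/(1-q)).
p = 0.45, q = 0.5.
p*log(p/q) = 0.45*log(0.45/0.5) = -0.047412.
(1-p)*log((1-p)/(1-q)) = 0.55*log(0.55/0.5) = 0.052421.
D = -0.047412 + 0.052421 = 0.0050

0.0050


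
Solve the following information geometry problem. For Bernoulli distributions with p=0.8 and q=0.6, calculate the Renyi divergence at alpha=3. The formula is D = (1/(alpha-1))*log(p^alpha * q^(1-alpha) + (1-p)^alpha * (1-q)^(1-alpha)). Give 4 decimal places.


Renyi divergence of order alpha between Bernoulli distributions:
D = (1/(alpha-1))*log(p^alpha * q^(1-alpha) + (1-p)^alpha * (1-q)^(1-alpha)).
alpha = 3, p = 0.8, q = 0.6.
p^alpha * q^(1-alpha) = 0.8^3 * 0.6^-2 = 1.422222.
(1-p)^alpha * (1-q)^(1-alpha) = 0.2^3 * 0.4^-2 = 0.05.
sum = 1.422222 + 0.05 = 1.472222.
D = (1/2)*log(1.472222) = 0.1934

0.1934


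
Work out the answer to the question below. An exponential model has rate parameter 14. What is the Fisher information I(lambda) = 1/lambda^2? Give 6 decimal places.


Fisher information for exponential: I(lambda) = 1/lambda^2.
lambda = 14, lambda^2 = 196.
I = 1/196 = 0.005102

0.005102


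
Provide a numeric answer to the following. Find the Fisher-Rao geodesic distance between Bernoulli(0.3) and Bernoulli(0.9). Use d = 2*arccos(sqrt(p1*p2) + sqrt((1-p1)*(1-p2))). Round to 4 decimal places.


Geodesic distance on Bernoulli manifold:
d(p1,p2) = 2*arccos(sqrt(p1*p2) + sqrt((1-p1)*(1-p2))).
sqrt(p1*p2) = sqrt(0.3*0.9) = 0.519615.
sqrt((1-p1)*(1-p2)) = sqrt(0.7*0.1) = 0.264575.
arg = 0.519615 + 0.264575 = 0.78419.
d = 2*arccos(0.78419) = 1.3388

1.3388


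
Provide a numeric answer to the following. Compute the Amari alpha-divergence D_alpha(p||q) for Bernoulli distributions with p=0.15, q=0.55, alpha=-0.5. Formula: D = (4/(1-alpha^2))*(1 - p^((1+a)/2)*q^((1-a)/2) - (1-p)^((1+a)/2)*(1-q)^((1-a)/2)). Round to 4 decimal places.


Amari alpha-divergence:
D = (4/(1-alpha^2))*(1 - p^((1+a)/2)*q^((1-a)/2) - (1-p)^((1+a)/2)*(1-q)^((1-a)/2)).
alpha = -0.5, p = 0.15, q = 0.55.
e1 = (1+alpha)/2 = 0.25, e2 = (1-alpha)/2 = 0.75.
t1 = p^e1 * q^e2 = 0.15^0.25 * 0.55^0.75 = 0.397461.
t2 = (1-p)^e1 * (1-q)^e2 = 0.85^0.25 * 0.45^0.75 = 0.527551.
4/(1-alpha^2) = 5.333333.
D = 5.333333*(1 - 0.397461 - 0.527551) = 0.3999

0.3999


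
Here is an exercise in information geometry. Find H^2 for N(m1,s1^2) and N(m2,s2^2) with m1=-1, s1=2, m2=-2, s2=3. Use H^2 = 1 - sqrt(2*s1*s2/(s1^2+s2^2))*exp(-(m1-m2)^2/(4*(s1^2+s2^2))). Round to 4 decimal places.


Squared Hellinger distance for Gaussians:
H^2 = 1 - sqrt(2*s1*s2/(s1^2+s2^2)) * exp(-(m1-m2)^2/(4*(s1^2+s2^2))).
s1^2 = 4, s2^2 = 9, s1^2+s2^2 = 13.
sqrt(2*2*3/(13)) = 0.960769.
(m1-m2)^2 = (1)^2 = 1.
exp(-1/(4*13)) = exp(-0.019231) = 0.980953.
H^2 = 1 - 0.960769*0.980953 = 0.0575

0.0575


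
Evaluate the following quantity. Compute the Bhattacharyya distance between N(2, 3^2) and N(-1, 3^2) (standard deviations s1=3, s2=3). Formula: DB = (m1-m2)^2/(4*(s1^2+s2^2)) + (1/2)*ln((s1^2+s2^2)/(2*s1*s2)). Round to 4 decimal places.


Bhattacharyya distance between two Gaussians:
DB = (m1-m2)^2/(4*(s1^2+s2^2)) + (1/2)*ln((s1^2+s2^2)/(2*s1*s2)).
(m1-m2)^2 = (3)^2 = 9.
s1^2+s2^2 = 9 + 9 = 18.
term1 = 9/72 = 0.125.
term2 = 0.5*ln(18/18.0) = 0.0.
DB = 0.125 + 0.0 = 0.1250

0.1250


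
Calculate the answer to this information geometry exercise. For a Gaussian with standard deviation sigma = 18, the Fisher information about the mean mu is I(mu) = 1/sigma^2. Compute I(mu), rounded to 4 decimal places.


The Fisher information for the mean of a normal distribution is I(mu) = 1/sigma^2.
sigma = 18, so sigma^2 = 324.
I(mu) = 1/324 = 0.0031

0.0031


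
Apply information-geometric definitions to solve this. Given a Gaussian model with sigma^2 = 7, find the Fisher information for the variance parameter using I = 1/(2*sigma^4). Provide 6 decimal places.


Fisher information for variance: I(sigma^2) = 1/(2*sigma^4).
sigma^2 = 7, so sigma^4 = 49.
I = 1/(2*49) = 1/98 = 0.010204

0.010204


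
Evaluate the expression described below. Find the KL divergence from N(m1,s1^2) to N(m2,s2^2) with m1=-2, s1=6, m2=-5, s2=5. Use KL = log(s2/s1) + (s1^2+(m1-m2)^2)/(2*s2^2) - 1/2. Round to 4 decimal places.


KL divergence between normal distributions:
KL = log(s2/s1) + (s1^2 + (m1-m2)^2)/(2*s2^2) - 1/2.
log(5/6) = -0.182322.
(6^2 + (-2--5)^2)/(2*5^2) = (36 + 9)/50 = 0.9.
KL = -0.182322 + 0.9 - 0.5 = 0.2177

0.2177


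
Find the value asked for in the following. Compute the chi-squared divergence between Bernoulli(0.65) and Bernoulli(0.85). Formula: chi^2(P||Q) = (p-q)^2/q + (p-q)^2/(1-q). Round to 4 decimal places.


Chi-squared divergence between Bernoulli distributions:
chi^2 = (p-q)^2/q + (p-q)^2/(1-q).
p = 0.65, q = 0.85, p-q = -0.2.
(p-q)^2 = 0.04.
term1 = 0.04/0.85 = 0.047059.
term2 = 0.04/0.15 = 0.266667.
chi^2 = 0.047059 + 0.266667 = 0.3137

0.3137


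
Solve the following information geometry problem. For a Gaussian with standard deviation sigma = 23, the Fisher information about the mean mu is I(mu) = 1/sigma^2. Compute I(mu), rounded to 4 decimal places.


The Fisher information for the mean of a normal distribution is I(mu) = 1/sigma^2.
sigma = 23, so sigma^2 = 529.
I(mu) = 1/529 = 0.0019

0.0019


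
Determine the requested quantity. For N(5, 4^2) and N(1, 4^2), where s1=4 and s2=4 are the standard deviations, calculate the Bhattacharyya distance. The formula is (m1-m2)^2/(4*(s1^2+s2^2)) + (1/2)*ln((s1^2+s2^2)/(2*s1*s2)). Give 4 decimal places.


Bhattacharyya distance between two Gaussians:
DB = (m1-m2)^2/(4*(s1^2+s2^2)) + (1/2)*ln((s1^2+s2^2)/(2*s1*s2)).
(m1-m2)^2 = (4)^2 = 16.
s1^2+s2^2 = 16 + 16 = 32.
term1 = 16/128 = 0.125.
term2 = 0.5*ln(32/32.0) = 0.0.
DB = 0.125 + 0.0 = 0.1250

0.1250


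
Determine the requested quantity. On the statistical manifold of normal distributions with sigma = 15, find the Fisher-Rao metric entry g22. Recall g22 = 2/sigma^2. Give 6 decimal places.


For the 2-parameter normal family, the Fisher metric has:
  g11 = 1/sigma^2, g22 = 2/sigma^2.
sigma = 15, sigma^2 = 225.
g22 = 0.008889

0.008889


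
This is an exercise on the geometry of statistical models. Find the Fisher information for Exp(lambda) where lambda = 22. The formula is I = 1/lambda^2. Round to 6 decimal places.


Fisher information for exponential: I(lambda) = 1/lambda^2.
lambda = 22, lambda^2 = 484.
I = 1/484 = 0.002066

0.002066


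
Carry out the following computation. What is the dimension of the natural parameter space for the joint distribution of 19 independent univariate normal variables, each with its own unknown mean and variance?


Exponential family dimension calculation:
Each univariate normal has two natural parameters (mu/sigma^2 and -1/(2 sigma^2)).
With 19 independent components, dim = 2 * 19 = 38.

38


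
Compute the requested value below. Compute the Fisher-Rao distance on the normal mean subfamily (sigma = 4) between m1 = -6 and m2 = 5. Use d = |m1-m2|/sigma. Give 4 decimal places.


On the fixed-variance normal subfamily, geodesic distance = |m1-m2|/sigma.
|-6 - 5| = 11.
sigma = 4.
d = 11/4 = 2.7500

2.7500


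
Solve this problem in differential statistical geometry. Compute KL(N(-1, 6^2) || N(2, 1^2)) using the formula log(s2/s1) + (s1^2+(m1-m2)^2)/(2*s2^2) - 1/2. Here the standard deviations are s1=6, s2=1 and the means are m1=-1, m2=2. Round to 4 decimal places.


KL divergence between normal distributions:
KL = log(s2/s1) + (s1^2 + (m1-m2)^2)/(2*s2^2) - 1/2.
log(1/6) = -1.791759.
(6^2 + (-1-2)^2)/(2*1^2) = (36 + 9)/2 = 22.5.
KL = -1.791759 + 22.5 - 0.5 = 20.2082

20.2082


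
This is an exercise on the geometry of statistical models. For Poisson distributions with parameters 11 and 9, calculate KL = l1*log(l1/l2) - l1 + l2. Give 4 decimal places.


KL divergence for Poisson:
KL = l1*log(l1/l2) - l1 + l2.
l1 = 11, l2 = 9.
log(11/9) = 0.200671.
l1*log(l1/l2) = 11 * 0.200671 = 2.207378.
KL = 2.207378 - 11 + 9 = 0.2074

0.2074


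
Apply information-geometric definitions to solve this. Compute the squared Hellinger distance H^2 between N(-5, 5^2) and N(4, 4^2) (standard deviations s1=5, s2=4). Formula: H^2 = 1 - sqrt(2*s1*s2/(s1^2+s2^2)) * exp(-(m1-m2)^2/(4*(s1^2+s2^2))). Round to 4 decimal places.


Squared Hellinger distance for Gaussians:
H^2 = 1 - sqrt(2*s1*s2/(s1^2+s2^2)) * exp(-(m1-m2)^2/(4*(s1^2+s2^2))).
s1^2 = 25, s2^2 = 16, s1^2+s2^2 = 41.
sqrt(2*5*4/(41)) = 0.98773.
(m1-m2)^2 = (-9)^2 = 81.
exp(-81/(4*41)) = exp(-0.493902) = 0.61024.
H^2 = 1 - 0.98773*0.61024 = 0.3972

0.3972


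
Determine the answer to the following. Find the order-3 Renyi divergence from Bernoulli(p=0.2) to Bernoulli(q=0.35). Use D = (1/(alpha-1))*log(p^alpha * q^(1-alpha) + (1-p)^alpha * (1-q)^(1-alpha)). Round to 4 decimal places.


Renyi divergence of order alpha between Bernoulli distributions:
D = (1/(alpha-1))*log(p^alpha * q^(1-alpha) + (1-p)^alpha * (1-q)^(1-alpha)).
alpha = 3, p = 0.2, q = 0.35.
p^alpha * q^(1-alpha) = 0.2^3 * 0.35^-2 = 0.065306.
(1-p)^alpha * (1-q)^(1-alpha) = 0.8^3 * 0.65^-2 = 1.211834.
sum = 0.065306 + 1.211834 = 1.27714.
D = (1/2)*log(1.27714) = 0.1223

0.1223


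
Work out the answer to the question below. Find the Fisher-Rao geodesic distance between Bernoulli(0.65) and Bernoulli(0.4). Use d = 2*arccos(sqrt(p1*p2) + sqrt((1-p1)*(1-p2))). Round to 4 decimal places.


Geodesic distance on Bernoulli manifold:
d(p1,p2) = 2*arccos(sqrt(p1*p2) + sqrt((1-p1)*(1-p2))).
sqrt(p1*p2) = sqrt(0.65*0.4) = 0.509902.
sqrt((1-p1)*(1-p2)) = sqrt(0.35*0.6) = 0.458258.
arg = 0.509902 + 0.458258 = 0.96816.
d = 2*arccos(0.96816) = 0.5061

0.5061


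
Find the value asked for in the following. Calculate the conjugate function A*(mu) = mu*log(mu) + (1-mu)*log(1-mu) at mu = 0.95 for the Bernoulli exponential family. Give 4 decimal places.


Legendre transform for Bernoulli:
A*(mu) = mu*log(mu) + (1-mu)*log(1-mu).
mu = 0.95, 1-mu = 0.05.
mu*log(mu) = 0.95*log(0.95) = -0.048729.
(1-mu)*log(1-mu) = 0.05*log(0.05) = -0.149787.
A* = -0.048729 + -0.149787 = -0.1985

-0.1985


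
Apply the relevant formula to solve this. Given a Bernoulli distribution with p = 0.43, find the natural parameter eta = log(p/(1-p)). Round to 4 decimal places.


Natural parameter for Bernoulli: eta = log(p/(1-p)).
p = 0.43, 1-p = 0.57.
p/(1-p) = 0.754386.
eta = log(0.754386) = -0.2819

-0.2819


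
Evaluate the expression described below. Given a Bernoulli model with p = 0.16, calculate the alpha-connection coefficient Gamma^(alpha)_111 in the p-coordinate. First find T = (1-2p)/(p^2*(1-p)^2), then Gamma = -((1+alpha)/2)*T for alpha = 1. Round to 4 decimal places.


Skewness (Amari-Chentsov) tensor: T = (1-2p)/(p^2*(1-p)^2).
p = 0.16, 1-2p = 0.68, p^2 = 0.0256, (1-p)^2 = 0.7056.
T = 0.68/(0.0256 * 0.7056) = 37.645266.
In the p-coordinate, Gamma^(alpha) = Gamma^(0) - (alpha/2)*T with Gamma^(0) = (1/2)*g'(p) = -T/2,
so Gamma^(alpha) = -((1+alpha)/2)*T.
alpha = 1, -(1+alpha)/2 = -1.0.
Gamma = -1.0 * 37.645266 = -37.6453

-37.6453


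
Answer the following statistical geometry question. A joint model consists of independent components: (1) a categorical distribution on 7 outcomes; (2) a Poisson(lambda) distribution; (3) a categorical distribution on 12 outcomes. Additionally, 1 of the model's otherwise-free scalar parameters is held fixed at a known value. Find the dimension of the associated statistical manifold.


The dimension of a statistical manifold equals the number of free
(independent) real parameters of the model. For a product of independent
blocks the parameter counts add.
- categorical on 7 outcomes (probabilities sum to 1): 7-1 = 6.
- Poisson (lambda): 1.
- categorical on 12 outcomes (probabilities sum to 1): 12-1 = 11.
Total = 6 + 1 + 11 = 18.
1 parameter(s) fixed at known values: 18 - 1 = 17.
Dimension = 17

17


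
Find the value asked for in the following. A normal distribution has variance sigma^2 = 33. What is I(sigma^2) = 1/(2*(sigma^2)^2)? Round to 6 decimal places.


Fisher information for variance: I(sigma^2) = 1/(2*sigma^4).
sigma^2 = 33, so sigma^4 = 1089.
I = 1/(2*1089) = 1/2178 = 0.000459

0.000459


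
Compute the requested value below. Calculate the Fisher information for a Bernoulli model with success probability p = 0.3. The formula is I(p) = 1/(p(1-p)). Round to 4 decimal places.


For Bernoulli(p), Fisher information is I(p) = 1/(p*(1-p)).
p = 0.3, 1-p = 0.7.
p*(1-p) = 0.21.
I(p) = 1/0.21 = 4.7619

4.7619


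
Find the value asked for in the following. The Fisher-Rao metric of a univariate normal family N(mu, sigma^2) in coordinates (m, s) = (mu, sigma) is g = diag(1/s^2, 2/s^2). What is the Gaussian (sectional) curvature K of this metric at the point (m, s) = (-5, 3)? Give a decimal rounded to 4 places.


The metric has the form g = (A dm^2 + B ds^2)/s^2 with A = 1, B = 2.
Substitute u = sqrt(A/B)*m: g = B*(du^2 + ds^2)/s^2, i.e. B times the
Poincare upper half-plane metric, which has constant Gaussian curvature -1.
Scaling a 2D metric by a constant c divides the Gaussian curvature by c,
so K = -1/B = -1/(2) = -0.5000 everywhere (the point (m, s) = (-5, 3) is irrelevant:
the curvature is constant).
The requested Gaussian curvature is K = -0.5000.

-0.5000


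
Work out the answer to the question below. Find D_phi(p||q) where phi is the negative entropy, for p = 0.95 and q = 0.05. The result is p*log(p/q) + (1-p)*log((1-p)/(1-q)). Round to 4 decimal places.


Bregman divergence with negative entropy generator:
D = p*log(p/q) + (1-p)*log((1-p)/(1-q)).
p = 0.95, q = 0.05.
p*log(p/q) = 0.95*log(0.95/0.05) = 2.797217.
(1-p)*log((1-p)/(1-q)) = 0.05*log(0.05/0.95) = -0.147222.
D = 2.797217 + -0.147222 = 2.6500

2.6500


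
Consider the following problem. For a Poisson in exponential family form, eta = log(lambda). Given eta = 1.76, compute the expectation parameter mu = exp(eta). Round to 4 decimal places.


Expectation parameter for Poisson exponential family:
mu = exp(eta).
eta = 1.76.
mu = exp(1.76) = 5.8124

5.8124


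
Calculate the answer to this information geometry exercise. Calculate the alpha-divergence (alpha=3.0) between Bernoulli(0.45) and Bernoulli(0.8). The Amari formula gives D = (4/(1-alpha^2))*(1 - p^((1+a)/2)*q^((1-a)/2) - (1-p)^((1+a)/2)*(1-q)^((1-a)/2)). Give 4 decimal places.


Amari alpha-divergence:
D = (4/(1-alpha^2))*(1 - p^((1+a)/2)*q^((1-a)/2) - (1-p)^((1+a)/2)*(1-q)^((1-a)/2)).
alpha = 3.0, p = 0.45, q = 0.8.
e1 = (1+alpha)/2 = 2.0, e2 = (1-alpha)/2 = -1.0.
t1 = p^e1 * q^e2 = 0.45^2.0 * 0.8^-1.0 = 0.253125.
t2 = (1-p)^e1 * (1-q)^e2 = 0.55^2.0 * 0.2^-1.0 = 1.5125.
4/(1-alpha^2) = -0.5.
D = -0.5*(1 - 0.253125 - 1.5125) = 0.3828

0.3828


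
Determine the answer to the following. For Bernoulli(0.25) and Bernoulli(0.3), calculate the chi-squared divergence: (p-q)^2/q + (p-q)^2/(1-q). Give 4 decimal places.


Chi-squared divergence between Bernoulli distributions:
chi^2 = (p-q)^2/q + (p-q)^2/(1-q).
p = 0.25, q = 0.3, p-q = -0.05.
(p-q)^2 = 0.0025.
term1 = 0.0025/0.3 = 0.008333.
term2 = 0.0025/0.7 = 0.003571.
chi^2 = 0.008333 + 0.003571 = 0.0119

0.0119


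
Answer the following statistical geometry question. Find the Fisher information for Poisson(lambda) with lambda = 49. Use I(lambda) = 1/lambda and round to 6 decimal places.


Fisher information for Poisson: I(lambda) = 1/lambda.
lambda = 49.
I(lambda) = 1/49 = 0.020408

0.020408


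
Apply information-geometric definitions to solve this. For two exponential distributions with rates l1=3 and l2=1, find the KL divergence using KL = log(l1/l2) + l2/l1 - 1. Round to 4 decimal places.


KL divergence for exponential family:
KL = log(l1/l2) + l2/l1 - 1.
log(3/1) = 1.098612.
1/3 = 0.333333.
KL = 1.098612 + 0.333333 - 1 = 0.4319

0.4319


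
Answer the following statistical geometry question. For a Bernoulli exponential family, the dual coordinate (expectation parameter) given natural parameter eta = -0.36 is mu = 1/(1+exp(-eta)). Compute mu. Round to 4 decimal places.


Dual coordinate (expectation parameter) for Bernoulli:
mu = 1/(1+exp(-eta)).
eta = -0.36.
exp(-eta) = exp(0.36) = 1.433329.
mu = 1/(1+1.433329) = 0.4110

0.4110


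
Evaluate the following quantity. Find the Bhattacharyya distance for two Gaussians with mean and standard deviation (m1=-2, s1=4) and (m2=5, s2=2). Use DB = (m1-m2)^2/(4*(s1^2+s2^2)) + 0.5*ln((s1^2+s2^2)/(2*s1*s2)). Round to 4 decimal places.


Bhattacharyya distance between two Gaussians:
DB = (m1-m2)^2/(4*(s1^2+s2^2)) + (1/2)*ln((s1^2+s2^2)/(2*s1*s2)).
(m1-m2)^2 = (-7)^2 = 49.
s1^2+s2^2 = 16 + 4 = 20.
term1 = 49/80 = 0.6125.
term2 = 0.5*ln(20/16.0) = 0.111572.
DB = 0.6125 + 0.111572 = 0.7241

0.7241


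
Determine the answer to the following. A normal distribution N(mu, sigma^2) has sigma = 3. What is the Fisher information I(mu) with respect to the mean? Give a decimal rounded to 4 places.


The Fisher information for the mean of a normal distribution is I(mu) = 1/sigma^2.
sigma = 3, so sigma^2 = 9.
I(mu) = 1/9 = 0.1111

0.1111


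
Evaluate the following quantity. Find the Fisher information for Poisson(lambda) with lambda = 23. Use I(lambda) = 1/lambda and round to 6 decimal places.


Fisher information for Poisson: I(lambda) = 1/lambda.
lambda = 23.
I(lambda) = 1/23 = 0.043478

0.043478


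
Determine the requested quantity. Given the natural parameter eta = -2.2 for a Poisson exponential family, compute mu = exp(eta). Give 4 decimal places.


Expectation parameter for Poisson exponential family:
mu = exp(eta).
eta = -2.2.
mu = exp(-2.2) = 0.1108

0.1108


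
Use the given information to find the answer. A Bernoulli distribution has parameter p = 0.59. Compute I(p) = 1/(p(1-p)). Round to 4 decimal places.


For Bernoulli(p), Fisher information is I(p) = 1/(p*(1-p)).
p = 0.59, 1-p = 0.41.
p*(1-p) = 0.2419.
I(p) = 1/0.2419 = 4.1339

4.1339


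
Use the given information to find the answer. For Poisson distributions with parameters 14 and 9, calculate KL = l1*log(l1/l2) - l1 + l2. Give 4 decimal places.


KL divergence for Poisson:
KL = l1*log(l1/l2) - l1 + l2.
l1 = 14, l2 = 9.
log(14/9) = 0.441833.
l1*log(l1/l2) = 14 * 0.441833 = 6.185659.
KL = 6.185659 - 14 + 9 = 1.1857

1.1857


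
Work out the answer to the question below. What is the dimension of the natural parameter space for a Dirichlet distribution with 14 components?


Exponential family dimension calculation:
Dirichlet with 14 components has 14 natural parameters.

14


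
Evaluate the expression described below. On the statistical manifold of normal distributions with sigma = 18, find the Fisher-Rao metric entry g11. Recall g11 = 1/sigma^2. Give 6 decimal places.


For the 2-parameter normal family, the Fisher metric has:
  g11 = 1/sigma^2, g22 = 2/sigma^2.
sigma = 18, sigma^2 = 324.
g11 = 0.003086

0.003086


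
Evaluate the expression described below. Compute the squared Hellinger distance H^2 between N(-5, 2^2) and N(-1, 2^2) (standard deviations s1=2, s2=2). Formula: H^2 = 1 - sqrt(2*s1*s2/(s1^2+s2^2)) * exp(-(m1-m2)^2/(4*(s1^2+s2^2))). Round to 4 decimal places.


Squared Hellinger distance for Gaussians:
H^2 = 1 - sqrt(2*s1*s2/(s1^2+s2^2)) * exp(-(m1-m2)^2/(4*(s1^2+s2^2))).
s1^2 = 4, s2^2 = 4, s1^2+s2^2 = 8.
sqrt(2*2*2/(8)) = 1.0.
(m1-m2)^2 = (-4)^2 = 16.
exp(-16/(4*8)) = exp(-0.5) = 0.606531.
H^2 = 1 - 1.0*0.606531 = 0.3935

0.3935


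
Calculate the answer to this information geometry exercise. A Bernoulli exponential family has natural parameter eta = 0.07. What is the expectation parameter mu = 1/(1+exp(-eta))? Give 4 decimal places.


Dual coordinate (expectation parameter) for Bernoulli:
mu = 1/(1+exp(-eta)).
eta = 0.07.
exp(-eta) = exp(-0.07) = 0.932394.
mu = 1/(1+0.932394) = 0.5175

0.5175


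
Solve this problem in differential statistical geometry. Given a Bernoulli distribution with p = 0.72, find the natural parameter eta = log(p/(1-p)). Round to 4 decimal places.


Natural parameter for Bernoulli: eta = log(p/(1-p)).
p = 0.72, 1-p = 0.28.
p/(1-p) = 2.571429.
eta = log(2.571429) = 0.9445

0.9445


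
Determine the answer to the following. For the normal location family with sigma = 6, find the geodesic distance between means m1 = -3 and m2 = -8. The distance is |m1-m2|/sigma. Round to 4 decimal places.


On the fixed-variance normal subfamily, geodesic distance = |m1-m2|/sigma.
|-3 - -8| = 5.
sigma = 6.
d = 5/6 = 0.8333

0.8333


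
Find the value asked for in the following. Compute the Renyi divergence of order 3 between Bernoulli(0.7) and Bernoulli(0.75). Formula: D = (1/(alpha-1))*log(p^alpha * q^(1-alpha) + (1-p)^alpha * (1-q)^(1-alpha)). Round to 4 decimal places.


Renyi divergence of order alpha between Bernoulli distributions:
D = (1/(alpha-1))*log(p^alpha * q^(1-alpha) + (1-p)^alpha * (1-q)^(1-alpha)).
alpha = 3, p = 0.7, q = 0.75.
p^alpha * q^(1-alpha) = 0.7^3 * 0.75^-2 = 0.609778.
(1-p)^alpha * (1-q)^(1-alpha) = 0.3^3 * 0.25^-2 = 0.432.
sum = 0.609778 + 0.432 = 1.041778.
D = (1/2)*log(1.041778) = 0.0205

0.0205


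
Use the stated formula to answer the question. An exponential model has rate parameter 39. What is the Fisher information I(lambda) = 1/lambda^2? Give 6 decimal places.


Fisher information for exponential: I(lambda) = 1/lambda^2.
lambda = 39, lambda^2 = 1521.
I = 1/1521 = 0.000657

0.000657


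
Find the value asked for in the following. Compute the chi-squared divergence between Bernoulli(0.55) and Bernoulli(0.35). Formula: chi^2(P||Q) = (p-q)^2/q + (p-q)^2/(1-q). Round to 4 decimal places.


Chi-squared divergence between Bernoulli distributions:
chi^2 = (p-q)^2/q + (p-q)^2/(1-q).
p = 0.55, q = 0.35, p-q = 0.2.
(p-q)^2 = 0.04.
term1 = 0.04/0.35 = 0.114286.
term2 = 0.04/0.65 = 0.061538.
chi^2 = 0.114286 + 0.061538 = 0.1758

0.1758


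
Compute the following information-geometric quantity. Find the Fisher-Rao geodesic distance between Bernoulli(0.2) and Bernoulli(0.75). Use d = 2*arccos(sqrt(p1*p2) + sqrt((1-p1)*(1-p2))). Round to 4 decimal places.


Geodesic distance on Bernoulli manifold:
d(p1,p2) = 2*arccos(sqrt(p1*p2) + sqrt((1-p1)*(1-p2))).
sqrt(p1*p2) = sqrt(0.2*0.75) = 0.387298.
sqrt((1-p1)*(1-p2)) = sqrt(0.8*0.25) = 0.447214.
arg = 0.387298 + 0.447214 = 0.834512.
d = 2*arccos(0.834512) = 1.1671

1.1671


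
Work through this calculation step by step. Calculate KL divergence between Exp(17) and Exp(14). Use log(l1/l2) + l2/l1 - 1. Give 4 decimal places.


KL divergence for exponential family:
KL = log(l1/l2) + l2/l1 - 1.
log(17/14) = 0.194156.
14/17 = 0.823529.
KL = 0.194156 + 0.823529 - 1 = 0.0177

0.0177


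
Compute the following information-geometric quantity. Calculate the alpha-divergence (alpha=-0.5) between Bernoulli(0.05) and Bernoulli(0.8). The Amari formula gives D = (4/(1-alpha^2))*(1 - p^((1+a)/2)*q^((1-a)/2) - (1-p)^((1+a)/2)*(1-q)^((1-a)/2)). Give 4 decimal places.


Amari alpha-divergence:
D = (4/(1-alpha^2))*(1 - p^((1+a)/2)*q^((1-a)/2) - (1-p)^((1+a)/2)*(1-q)^((1-a)/2)).
alpha = -0.5, p = 0.05, q = 0.8.
e1 = (1+alpha)/2 = 0.25, e2 = (1-alpha)/2 = 0.75.
t1 = p^e1 * q^e2 = 0.05^0.25 * 0.8^0.75 = 0.4.
t2 = (1-p)^e1 * (1-q)^e2 = 0.95^0.25 * 0.2^0.75 = 0.295259.
4/(1-alpha^2) = 5.333333.
D = 5.333333*(1 - 0.4 - 0.295259) = 1.6253

1.6253


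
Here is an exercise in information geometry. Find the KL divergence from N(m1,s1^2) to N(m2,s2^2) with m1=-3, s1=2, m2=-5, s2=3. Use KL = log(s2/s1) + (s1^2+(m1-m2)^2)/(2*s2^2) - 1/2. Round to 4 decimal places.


KL divergence between normal distributions:
KL = log(s2/s1) + (s1^2 + (m1-m2)^2)/(2*s2^2) - 1/2.
log(3/2) = 0.405465.
(2^2 + (-3--5)^2)/(2*3^2) = (4 + 4)/18 = 0.444444.
KL = 0.405465 + 0.444444 - 0.5 = 0.3499

0.3499


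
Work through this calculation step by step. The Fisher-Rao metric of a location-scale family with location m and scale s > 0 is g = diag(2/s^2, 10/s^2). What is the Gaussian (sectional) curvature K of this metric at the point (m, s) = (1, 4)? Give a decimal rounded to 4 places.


The metric has the form g = (A dm^2 + B ds^2)/s^2 with A = 2, B = 10.
Substitute u = sqrt(A/B)*m: g = B*(du^2 + ds^2)/s^2, i.e. B times the
Poincare upper half-plane metric, which has constant Gaussian curvature -1.
Scaling a 2D metric by a constant c divides the Gaussian curvature by c,
so K = -1/B = -1/(10) = -0.1000 everywhere (the point (m, s) = (1, 4) is irrelevant:
the curvature is constant).
The requested Gaussian curvature is K = -0.1000.

-0.1000


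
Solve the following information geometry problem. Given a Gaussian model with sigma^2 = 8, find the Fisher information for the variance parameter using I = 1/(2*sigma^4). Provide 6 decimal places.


Fisher information for variance: I(sigma^2) = 1/(2*sigma^4).
sigma^2 = 8, so sigma^4 = 64.
I = 1/(2*64) = 1/128 = 0.007813

0.007813


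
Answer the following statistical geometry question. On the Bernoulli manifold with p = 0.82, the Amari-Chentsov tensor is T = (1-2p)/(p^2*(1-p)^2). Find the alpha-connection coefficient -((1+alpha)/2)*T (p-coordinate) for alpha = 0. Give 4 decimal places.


Skewness (Amari-Chentsov) tensor: T = (1-2p)/(p^2*(1-p)^2).
p = 0.82, 1-2p = -0.64, p^2 = 0.6724, (1-p)^2 = 0.0324.
T = -0.64/(0.6724 * 0.0324) = -29.376988.
In the p-coordinate, Gamma^(alpha) = Gamma^(0) - (alpha/2)*T with Gamma^(0) = (1/2)*g'(p) = -T/2,
so Gamma^(alpha) = -((1+alpha)/2)*T.
alpha = 0, -(1+alpha)/2 = -0.5.
Gamma = -0.5 * -29.376988 = 14.6885

14.6885


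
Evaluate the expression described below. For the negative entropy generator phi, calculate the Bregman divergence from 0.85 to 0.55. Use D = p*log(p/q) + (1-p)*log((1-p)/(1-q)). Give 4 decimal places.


Bregman divergence with negative entropy generator:
D = p*log(p/q) + (1-p)*log((1-p)/(1-q)).
p = 0.85, q = 0.55.
p*log(p/q) = 0.85*log(0.85/0.55) = 0.37002.
(1-p)*log((1-p)/(1-q)) = 0.15*log(0.15/0.45) = -0.164792.
D = 0.37002 + -0.164792 = 0.2052

0.2052


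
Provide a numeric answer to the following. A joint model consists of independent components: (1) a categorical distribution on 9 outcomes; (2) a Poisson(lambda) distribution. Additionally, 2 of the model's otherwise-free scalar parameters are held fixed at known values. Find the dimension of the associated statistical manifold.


The dimension of a statistical manifold equals the number of free
(independent) real parameters of the model. For a product of independent
blocks the parameter counts add.
- categorical on 9 outcomes (probabilities sum to 1): 9-1 = 8.
- Poisson (lambda): 1.
Total = 8 + 1 = 9.
2 parameter(s) fixed at known values: 9 - 2 = 7.
Dimension = 7

7


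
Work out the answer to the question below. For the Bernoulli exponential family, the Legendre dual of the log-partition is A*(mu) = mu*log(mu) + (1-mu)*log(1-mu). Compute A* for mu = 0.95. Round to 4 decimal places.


Legendre transform for Bernoulli:
A*(mu) = mu*log(mu) + (1-mu)*log(1-mu).
mu = 0.95, 1-mu = 0.05.
mu*log(mu) = 0.95*log(0.95) = -0.048729.
(1-mu)*log(1-mu) = 0.05*log(0.05) = -0.149787.
A* = -0.048729 + -0.149787 = -0.1985

-0.1985


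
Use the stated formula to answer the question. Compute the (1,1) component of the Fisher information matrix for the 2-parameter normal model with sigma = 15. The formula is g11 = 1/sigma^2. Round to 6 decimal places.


For the 2-parameter normal family, the Fisher metric has:
  g11 = 1/sigma^2, g22 = 2/sigma^2.
sigma = 15, sigma^2 = 225.
g11 = 0.004444

0.004444


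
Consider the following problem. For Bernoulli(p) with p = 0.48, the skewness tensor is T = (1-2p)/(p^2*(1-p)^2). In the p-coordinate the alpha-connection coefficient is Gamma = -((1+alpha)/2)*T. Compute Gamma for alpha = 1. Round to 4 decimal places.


Skewness (Amari-Chentsov) tensor: T = (1-2p)/(p^2*(1-p)^2).
p = 0.48, 1-2p = 0.04, p^2 = 0.2304, (1-p)^2 = 0.2704.
T = 0.04/(0.2304 * 0.2704) = 0.642053.
In the p-coordinate, Gamma^(alpha) = Gamma^(0) - (alpha/2)*T with Gamma^(0) = (1/2)*g'(p) = -T/2,
so Gamma^(alpha) = -((1+alpha)/2)*T.
alpha = 1, -(1+alpha)/2 = -1.0.
Gamma = -1.0 * 0.642053 = -0.6421

-0.6421


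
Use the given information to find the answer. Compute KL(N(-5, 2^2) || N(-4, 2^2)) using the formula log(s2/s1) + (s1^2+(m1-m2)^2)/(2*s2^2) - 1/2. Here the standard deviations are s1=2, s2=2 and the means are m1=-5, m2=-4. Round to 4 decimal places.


KL divergence between normal distributions:
KL = log(s2/s1) + (s1^2 + (m1-m2)^2)/(2*s2^2) - 1/2.
log(2/2) = 0.0.
(2^2 + (-5--4)^2)/(2*2^2) = (4 + 1)/8 = 0.625.
KL = 0.0 + 0.625 - 0.5 = 0.1250

0.1250


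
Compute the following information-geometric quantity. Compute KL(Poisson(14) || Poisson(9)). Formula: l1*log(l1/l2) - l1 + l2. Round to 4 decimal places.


KL divergence for Poisson:
KL = l1*log(l1/l2) - l1 + l2.
l1 = 14, l2 = 9.
log(14/9) = 0.441833.
l1*log(l1/l2) = 14 * 0.441833 = 6.185659.
KL = 6.185659 - 14 + 9 = 1.1857

1.1857


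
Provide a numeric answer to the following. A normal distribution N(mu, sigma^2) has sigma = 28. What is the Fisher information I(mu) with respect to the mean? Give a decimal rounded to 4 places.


The Fisher information for the mean of a normal distribution is I(mu) = 1/sigma^2.
sigma = 28, so sigma^2 = 784.
I(mu) = 1/784 = 0.0013

0.0013


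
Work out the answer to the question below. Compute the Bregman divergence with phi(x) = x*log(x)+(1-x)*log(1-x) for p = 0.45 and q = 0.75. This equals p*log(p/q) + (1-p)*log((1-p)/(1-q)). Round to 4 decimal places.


Bregman divergence with negative entropy generator:
D = p*log(p/q) + (1-p)*log((1-p)/(1-q)).
p = 0.45, q = 0.75.
p*log(p/q) = 0.45*log(0.45/0.75) = -0.229872.
(1-p)*log((1-p)/(1-q)) = 0.55*log(0.55/0.25) = 0.433652.
D = -0.229872 + 0.433652 = 0.2038

0.2038


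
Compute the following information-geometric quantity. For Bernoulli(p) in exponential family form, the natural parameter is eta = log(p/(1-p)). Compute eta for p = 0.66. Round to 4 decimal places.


Natural parameter for Bernoulli: eta = log(p/(1-p)).
p = 0.66, 1-p = 0.34.
p/(1-p) = 1.941176.
eta = log(1.941176) = 0.6633

0.6633


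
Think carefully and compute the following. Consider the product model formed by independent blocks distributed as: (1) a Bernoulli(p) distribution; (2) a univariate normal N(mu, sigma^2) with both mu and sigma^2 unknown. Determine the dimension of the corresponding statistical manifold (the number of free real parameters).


The dimension of a statistical manifold equals the number of free
(independent) real parameters of the model. For a product of independent
blocks the parameter counts add.
- Bernoulli (p): 1.
- normal (mu, sigma^2): 2.
Total = 1 + 2 = 3.
Dimension = 3

3


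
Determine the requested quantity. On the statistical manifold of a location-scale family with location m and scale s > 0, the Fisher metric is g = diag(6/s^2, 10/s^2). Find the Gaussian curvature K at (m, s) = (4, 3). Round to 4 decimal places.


The metric has the form g = (A dm^2 + B ds^2)/s^2 with A = 6, B = 10.
Substitute u = sqrt(A/B)*m: g = B*(du^2 + ds^2)/s^2, i.e. B times the
Poincare upper half-plane metric, which has constant Gaussian curvature -1.
Scaling a 2D metric by a constant c divides the Gaussian curvature by c,
so K = -1/B = -1/(10) = -0.1000 everywhere (the point (m, s) = (4, 3) is irrelevant:
the curvature is constant).
The requested Gaussian curvature is K = -0.1000.

-0.1000


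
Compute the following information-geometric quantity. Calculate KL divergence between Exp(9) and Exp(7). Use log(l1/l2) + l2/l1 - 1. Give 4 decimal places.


KL divergence for exponential family:
KL = log(l1/l2) + l2/l1 - 1.
log(9/7) = 0.251314.
7/9 = 0.777778.
KL = 0.251314 + 0.777778 - 1 = 0.0291

0.0291


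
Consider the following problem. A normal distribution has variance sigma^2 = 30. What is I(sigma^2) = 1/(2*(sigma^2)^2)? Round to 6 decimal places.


Fisher information for variance: I(sigma^2) = 1/(2*sigma^4).
sigma^2 = 30, so sigma^4 = 900.
I = 1/(2*900) = 1/1800 = 0.000556

0.000556


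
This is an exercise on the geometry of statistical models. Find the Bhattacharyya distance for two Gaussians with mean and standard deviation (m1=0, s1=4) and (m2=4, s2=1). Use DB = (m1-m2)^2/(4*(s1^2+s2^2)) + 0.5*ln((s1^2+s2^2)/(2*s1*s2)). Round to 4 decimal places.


Bhattacharyya distance between two Gaussians:
DB = (m1-m2)^2/(4*(s1^2+s2^2)) + (1/2)*ln((s1^2+s2^2)/(2*s1*s2)).
(m1-m2)^2 = (-4)^2 = 16.
s1^2+s2^2 = 16 + 1 = 17.
term1 = 16/68 = 0.235294.
term2 = 0.5*ln(17/8.0) = 0.376886.
DB = 0.235294 + 0.376886 = 0.6122

0.6122


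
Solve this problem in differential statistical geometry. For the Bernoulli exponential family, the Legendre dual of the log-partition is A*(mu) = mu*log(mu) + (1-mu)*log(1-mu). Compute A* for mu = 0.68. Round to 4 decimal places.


Legendre transform for Bernoulli:
A*(mu) = mu*log(mu) + (1-mu)*log(1-mu).
mu = 0.68, 1-mu = 0.32.
mu*log(mu) = 0.68*log(0.68) = -0.26225.
(1-mu)*log(1-mu) = 0.32*log(0.32) = -0.364619.
A* = -0.26225 + -0.364619 = -0.6269

-0.6269


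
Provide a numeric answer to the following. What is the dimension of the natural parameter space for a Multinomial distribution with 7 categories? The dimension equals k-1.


Exponential family dimension calculation:
For Multinomial with k=7 categories, dim = k-1 = 6.

6


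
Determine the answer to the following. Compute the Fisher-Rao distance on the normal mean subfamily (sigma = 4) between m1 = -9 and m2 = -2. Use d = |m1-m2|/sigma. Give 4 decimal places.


On the fixed-variance normal subfamily, geodesic distance = |m1-m2|/sigma.
|-9 - -2| = 7.
sigma = 4.
d = 7/4 = 1.7500

1.7500


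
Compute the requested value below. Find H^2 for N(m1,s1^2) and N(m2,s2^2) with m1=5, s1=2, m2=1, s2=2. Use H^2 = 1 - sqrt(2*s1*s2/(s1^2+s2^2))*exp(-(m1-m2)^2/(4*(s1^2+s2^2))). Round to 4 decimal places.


Squared Hellinger distance for Gaussians:
H^2 = 1 - sqrt(2*s1*s2/(s1^2+s2^2)) * exp(-(m1-m2)^2/(4*(s1^2+s2^2))).
s1^2 = 4, s2^2 = 4, s1^2+s2^2 = 8.
sqrt(2*2*2/(8)) = 1.0.
(m1-m2)^2 = (4)^2 = 16.
exp(-16/(4*8)) = exp(-0.5) = 0.606531.
H^2 = 1 - 1.0*0.606531 = 0.3935

0.3935


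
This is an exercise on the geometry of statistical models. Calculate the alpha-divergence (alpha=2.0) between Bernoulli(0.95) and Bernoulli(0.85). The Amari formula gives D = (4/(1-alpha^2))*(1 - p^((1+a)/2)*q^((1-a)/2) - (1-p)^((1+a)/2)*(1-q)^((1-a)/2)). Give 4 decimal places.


Amari alpha-divergence:
D = (4/(1-alpha^2))*(1 - p^((1+a)/2)*q^((1-a)/2) - (1-p)^((1+a)/2)*(1-q)^((1-a)/2)).
alpha = 2.0, p = 0.95, q = 0.85.
e1 = (1+alpha)/2 = 1.5, e2 = (1-alpha)/2 = -0.5.
t1 = p^e1 * q^e2 = 0.95^1.5 * 0.85^-0.5 = 1.004329.
t2 = (1-p)^e1 * (1-q)^e2 = 0.05^1.5 * 0.15^-0.5 = 0.028868.
4/(1-alpha^2) = -1.333333.
D = -1.333333*(1 - 1.004329 - 0.028868) = 0.0443

0.0443


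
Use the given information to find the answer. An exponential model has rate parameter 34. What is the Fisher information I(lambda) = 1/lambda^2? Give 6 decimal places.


Fisher information for exponential: I(lambda) = 1/lambda^2.
lambda = 34, lambda^2 = 1156.
I = 1/1156 = 0.000865

0.000865


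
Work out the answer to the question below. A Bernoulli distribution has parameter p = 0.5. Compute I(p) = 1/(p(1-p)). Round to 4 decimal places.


For Bernoulli(p), Fisher information is I(p) = 1/(p*(1-p)).
p = 0.5, 1-p = 0.5.
p*(1-p) = 0.25.
I(p) = 1/0.25 = 4.0000

4.0000


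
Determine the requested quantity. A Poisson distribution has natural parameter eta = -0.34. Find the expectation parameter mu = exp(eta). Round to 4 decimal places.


Expectation parameter for Poisson exponential family:
mu = exp(eta).
eta = -0.34.
mu = exp(-0.34) = 0.7118

0.7118
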